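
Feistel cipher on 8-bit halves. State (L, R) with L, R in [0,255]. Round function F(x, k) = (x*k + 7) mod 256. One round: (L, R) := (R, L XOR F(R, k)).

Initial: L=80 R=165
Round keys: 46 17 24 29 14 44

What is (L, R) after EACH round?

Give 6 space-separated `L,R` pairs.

Round 1 (k=46): L=165 R=253
Round 2 (k=17): L=253 R=113
Round 3 (k=24): L=113 R=98
Round 4 (k=29): L=98 R=80
Round 5 (k=14): L=80 R=5
Round 6 (k=44): L=5 R=179

Answer: 165,253 253,113 113,98 98,80 80,5 5,179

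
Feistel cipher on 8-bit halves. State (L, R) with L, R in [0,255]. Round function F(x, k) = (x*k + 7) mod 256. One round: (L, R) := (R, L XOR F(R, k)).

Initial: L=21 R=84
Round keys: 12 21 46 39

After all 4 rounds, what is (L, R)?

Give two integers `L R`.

Answer: 143 21

Derivation:
Round 1 (k=12): L=84 R=226
Round 2 (k=21): L=226 R=197
Round 3 (k=46): L=197 R=143
Round 4 (k=39): L=143 R=21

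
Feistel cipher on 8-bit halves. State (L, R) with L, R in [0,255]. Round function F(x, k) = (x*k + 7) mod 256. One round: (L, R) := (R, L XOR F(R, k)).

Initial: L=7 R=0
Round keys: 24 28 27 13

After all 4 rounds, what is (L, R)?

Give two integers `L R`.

Answer: 196 252

Derivation:
Round 1 (k=24): L=0 R=0
Round 2 (k=28): L=0 R=7
Round 3 (k=27): L=7 R=196
Round 4 (k=13): L=196 R=252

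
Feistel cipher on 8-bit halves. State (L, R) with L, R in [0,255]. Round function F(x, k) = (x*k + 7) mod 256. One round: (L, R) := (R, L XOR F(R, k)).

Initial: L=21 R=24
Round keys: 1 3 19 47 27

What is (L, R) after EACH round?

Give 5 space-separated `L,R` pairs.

Round 1 (k=1): L=24 R=10
Round 2 (k=3): L=10 R=61
Round 3 (k=19): L=61 R=132
Round 4 (k=47): L=132 R=126
Round 5 (k=27): L=126 R=213

Answer: 24,10 10,61 61,132 132,126 126,213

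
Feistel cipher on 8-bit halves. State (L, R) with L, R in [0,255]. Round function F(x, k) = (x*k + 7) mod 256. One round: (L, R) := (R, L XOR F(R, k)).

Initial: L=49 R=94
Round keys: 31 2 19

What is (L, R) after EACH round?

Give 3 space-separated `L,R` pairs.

Round 1 (k=31): L=94 R=88
Round 2 (k=2): L=88 R=233
Round 3 (k=19): L=233 R=10

Answer: 94,88 88,233 233,10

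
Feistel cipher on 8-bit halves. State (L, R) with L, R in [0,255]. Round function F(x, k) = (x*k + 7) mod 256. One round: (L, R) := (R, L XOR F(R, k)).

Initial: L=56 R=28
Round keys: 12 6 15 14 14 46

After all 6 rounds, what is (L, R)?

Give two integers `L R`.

Round 1 (k=12): L=28 R=111
Round 2 (k=6): L=111 R=189
Round 3 (k=15): L=189 R=117
Round 4 (k=14): L=117 R=208
Round 5 (k=14): L=208 R=18
Round 6 (k=46): L=18 R=147

Answer: 18 147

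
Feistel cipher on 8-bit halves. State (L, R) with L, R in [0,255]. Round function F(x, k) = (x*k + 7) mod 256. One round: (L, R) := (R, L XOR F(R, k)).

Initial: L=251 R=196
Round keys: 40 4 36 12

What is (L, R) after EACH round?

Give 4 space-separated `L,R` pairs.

Round 1 (k=40): L=196 R=92
Round 2 (k=4): L=92 R=179
Round 3 (k=36): L=179 R=111
Round 4 (k=12): L=111 R=136

Answer: 196,92 92,179 179,111 111,136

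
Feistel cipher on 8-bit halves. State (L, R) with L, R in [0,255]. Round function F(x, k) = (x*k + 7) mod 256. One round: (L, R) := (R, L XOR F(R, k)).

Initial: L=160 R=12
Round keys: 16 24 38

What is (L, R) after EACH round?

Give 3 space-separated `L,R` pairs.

Round 1 (k=16): L=12 R=103
Round 2 (k=24): L=103 R=163
Round 3 (k=38): L=163 R=94

Answer: 12,103 103,163 163,94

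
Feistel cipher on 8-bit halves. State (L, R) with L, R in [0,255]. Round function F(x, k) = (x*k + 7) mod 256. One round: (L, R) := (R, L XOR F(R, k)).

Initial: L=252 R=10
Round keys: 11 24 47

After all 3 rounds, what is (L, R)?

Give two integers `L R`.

Round 1 (k=11): L=10 R=137
Round 2 (k=24): L=137 R=213
Round 3 (k=47): L=213 R=171

Answer: 213 171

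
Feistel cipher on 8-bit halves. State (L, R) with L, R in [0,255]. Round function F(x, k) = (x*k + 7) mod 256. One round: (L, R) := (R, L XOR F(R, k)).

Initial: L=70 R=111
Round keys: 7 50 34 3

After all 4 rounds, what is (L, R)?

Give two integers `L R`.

Round 1 (k=7): L=111 R=86
Round 2 (k=50): L=86 R=188
Round 3 (k=34): L=188 R=169
Round 4 (k=3): L=169 R=190

Answer: 169 190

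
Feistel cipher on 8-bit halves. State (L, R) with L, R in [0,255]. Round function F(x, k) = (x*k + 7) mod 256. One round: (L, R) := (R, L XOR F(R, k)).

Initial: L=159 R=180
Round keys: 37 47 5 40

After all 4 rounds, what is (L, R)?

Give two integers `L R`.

Answer: 62 48

Derivation:
Round 1 (k=37): L=180 R=148
Round 2 (k=47): L=148 R=135
Round 3 (k=5): L=135 R=62
Round 4 (k=40): L=62 R=48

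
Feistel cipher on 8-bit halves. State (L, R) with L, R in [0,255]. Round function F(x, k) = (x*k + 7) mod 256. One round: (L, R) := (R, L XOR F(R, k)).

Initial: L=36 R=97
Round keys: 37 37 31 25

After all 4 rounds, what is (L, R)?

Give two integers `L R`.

Answer: 49 126

Derivation:
Round 1 (k=37): L=97 R=40
Round 2 (k=37): L=40 R=174
Round 3 (k=31): L=174 R=49
Round 4 (k=25): L=49 R=126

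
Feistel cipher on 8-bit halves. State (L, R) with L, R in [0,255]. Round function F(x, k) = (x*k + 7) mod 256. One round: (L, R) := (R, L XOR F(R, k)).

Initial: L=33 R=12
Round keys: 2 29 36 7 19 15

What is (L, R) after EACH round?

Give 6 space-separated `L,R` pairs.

Answer: 12,62 62,1 1,21 21,155 155,157 157,161

Derivation:
Round 1 (k=2): L=12 R=62
Round 2 (k=29): L=62 R=1
Round 3 (k=36): L=1 R=21
Round 4 (k=7): L=21 R=155
Round 5 (k=19): L=155 R=157
Round 6 (k=15): L=157 R=161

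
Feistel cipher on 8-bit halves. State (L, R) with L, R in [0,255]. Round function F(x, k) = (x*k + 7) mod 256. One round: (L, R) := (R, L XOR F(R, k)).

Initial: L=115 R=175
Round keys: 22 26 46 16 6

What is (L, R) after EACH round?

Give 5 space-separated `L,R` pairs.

Round 1 (k=22): L=175 R=98
Round 2 (k=26): L=98 R=84
Round 3 (k=46): L=84 R=125
Round 4 (k=16): L=125 R=131
Round 5 (k=6): L=131 R=100

Answer: 175,98 98,84 84,125 125,131 131,100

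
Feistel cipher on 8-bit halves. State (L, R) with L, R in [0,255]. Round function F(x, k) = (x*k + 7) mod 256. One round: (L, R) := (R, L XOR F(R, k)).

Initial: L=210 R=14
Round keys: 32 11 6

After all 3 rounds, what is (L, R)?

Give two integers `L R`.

Round 1 (k=32): L=14 R=21
Round 2 (k=11): L=21 R=224
Round 3 (k=6): L=224 R=82

Answer: 224 82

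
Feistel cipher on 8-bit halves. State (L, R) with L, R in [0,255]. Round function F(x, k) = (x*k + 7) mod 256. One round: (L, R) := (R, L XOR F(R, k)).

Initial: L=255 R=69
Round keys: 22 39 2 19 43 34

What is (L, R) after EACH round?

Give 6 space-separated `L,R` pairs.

Round 1 (k=22): L=69 R=10
Round 2 (k=39): L=10 R=200
Round 3 (k=2): L=200 R=157
Round 4 (k=19): L=157 R=102
Round 5 (k=43): L=102 R=180
Round 6 (k=34): L=180 R=137

Answer: 69,10 10,200 200,157 157,102 102,180 180,137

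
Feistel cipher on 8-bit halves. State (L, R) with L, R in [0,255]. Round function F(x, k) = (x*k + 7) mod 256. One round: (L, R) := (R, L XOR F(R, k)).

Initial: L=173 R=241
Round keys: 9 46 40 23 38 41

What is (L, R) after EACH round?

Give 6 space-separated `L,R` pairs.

Answer: 241,45 45,236 236,202 202,193 193,103 103,71

Derivation:
Round 1 (k=9): L=241 R=45
Round 2 (k=46): L=45 R=236
Round 3 (k=40): L=236 R=202
Round 4 (k=23): L=202 R=193
Round 5 (k=38): L=193 R=103
Round 6 (k=41): L=103 R=71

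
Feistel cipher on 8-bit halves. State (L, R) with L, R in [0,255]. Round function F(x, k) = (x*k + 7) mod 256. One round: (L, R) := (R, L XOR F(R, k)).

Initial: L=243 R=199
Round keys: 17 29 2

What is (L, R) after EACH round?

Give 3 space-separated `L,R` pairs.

Answer: 199,205 205,135 135,216

Derivation:
Round 1 (k=17): L=199 R=205
Round 2 (k=29): L=205 R=135
Round 3 (k=2): L=135 R=216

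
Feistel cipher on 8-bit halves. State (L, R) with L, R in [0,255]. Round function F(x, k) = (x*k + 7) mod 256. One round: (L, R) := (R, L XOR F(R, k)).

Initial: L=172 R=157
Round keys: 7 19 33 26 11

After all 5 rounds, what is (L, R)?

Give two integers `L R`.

Answer: 197 131

Derivation:
Round 1 (k=7): L=157 R=254
Round 2 (k=19): L=254 R=124
Round 3 (k=33): L=124 R=253
Round 4 (k=26): L=253 R=197
Round 5 (k=11): L=197 R=131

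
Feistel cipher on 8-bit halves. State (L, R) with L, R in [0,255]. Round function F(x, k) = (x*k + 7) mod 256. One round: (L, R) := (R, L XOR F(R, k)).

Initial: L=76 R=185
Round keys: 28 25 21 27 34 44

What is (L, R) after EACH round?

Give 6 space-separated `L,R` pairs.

Answer: 185,15 15,199 199,85 85,57 57,204 204,46

Derivation:
Round 1 (k=28): L=185 R=15
Round 2 (k=25): L=15 R=199
Round 3 (k=21): L=199 R=85
Round 4 (k=27): L=85 R=57
Round 5 (k=34): L=57 R=204
Round 6 (k=44): L=204 R=46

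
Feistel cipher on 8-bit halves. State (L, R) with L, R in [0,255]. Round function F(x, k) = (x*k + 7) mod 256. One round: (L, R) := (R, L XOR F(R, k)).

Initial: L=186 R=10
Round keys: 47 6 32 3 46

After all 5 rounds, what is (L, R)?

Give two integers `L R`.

Round 1 (k=47): L=10 R=103
Round 2 (k=6): L=103 R=123
Round 3 (k=32): L=123 R=0
Round 4 (k=3): L=0 R=124
Round 5 (k=46): L=124 R=79

Answer: 124 79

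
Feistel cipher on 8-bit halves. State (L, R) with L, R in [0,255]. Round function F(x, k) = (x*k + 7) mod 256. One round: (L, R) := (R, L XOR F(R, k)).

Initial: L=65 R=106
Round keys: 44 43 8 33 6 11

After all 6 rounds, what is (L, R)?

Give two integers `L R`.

Round 1 (k=44): L=106 R=126
Round 2 (k=43): L=126 R=91
Round 3 (k=8): L=91 R=161
Round 4 (k=33): L=161 R=147
Round 5 (k=6): L=147 R=216
Round 6 (k=11): L=216 R=220

Answer: 216 220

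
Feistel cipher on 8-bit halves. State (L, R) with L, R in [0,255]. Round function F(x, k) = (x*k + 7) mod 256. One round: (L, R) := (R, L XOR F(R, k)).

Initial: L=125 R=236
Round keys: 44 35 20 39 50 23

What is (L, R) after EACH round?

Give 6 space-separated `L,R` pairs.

Round 1 (k=44): L=236 R=234
Round 2 (k=35): L=234 R=233
Round 3 (k=20): L=233 R=209
Round 4 (k=39): L=209 R=55
Round 5 (k=50): L=55 R=20
Round 6 (k=23): L=20 R=228

Answer: 236,234 234,233 233,209 209,55 55,20 20,228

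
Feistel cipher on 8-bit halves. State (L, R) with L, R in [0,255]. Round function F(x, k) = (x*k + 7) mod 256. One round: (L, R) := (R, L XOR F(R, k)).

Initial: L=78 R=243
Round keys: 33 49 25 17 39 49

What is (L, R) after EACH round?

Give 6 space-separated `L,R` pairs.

Answer: 243,20 20,40 40,251 251,154 154,134 134,55

Derivation:
Round 1 (k=33): L=243 R=20
Round 2 (k=49): L=20 R=40
Round 3 (k=25): L=40 R=251
Round 4 (k=17): L=251 R=154
Round 5 (k=39): L=154 R=134
Round 6 (k=49): L=134 R=55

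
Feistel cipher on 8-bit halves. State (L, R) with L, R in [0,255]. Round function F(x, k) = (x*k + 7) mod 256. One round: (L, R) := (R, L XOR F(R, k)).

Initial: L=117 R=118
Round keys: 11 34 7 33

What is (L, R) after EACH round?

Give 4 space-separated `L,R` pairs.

Round 1 (k=11): L=118 R=108
Round 2 (k=34): L=108 R=41
Round 3 (k=7): L=41 R=74
Round 4 (k=33): L=74 R=184

Answer: 118,108 108,41 41,74 74,184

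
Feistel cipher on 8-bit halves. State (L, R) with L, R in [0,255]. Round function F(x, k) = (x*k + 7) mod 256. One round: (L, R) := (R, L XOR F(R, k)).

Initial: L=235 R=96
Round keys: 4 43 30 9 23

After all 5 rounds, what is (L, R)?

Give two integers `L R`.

Round 1 (k=4): L=96 R=108
Round 2 (k=43): L=108 R=75
Round 3 (k=30): L=75 R=189
Round 4 (k=9): L=189 R=231
Round 5 (k=23): L=231 R=117

Answer: 231 117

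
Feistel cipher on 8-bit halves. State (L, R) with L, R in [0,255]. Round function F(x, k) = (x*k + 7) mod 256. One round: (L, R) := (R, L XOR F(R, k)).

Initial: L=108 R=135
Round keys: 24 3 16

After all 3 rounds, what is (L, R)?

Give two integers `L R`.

Answer: 215 180

Derivation:
Round 1 (k=24): L=135 R=195
Round 2 (k=3): L=195 R=215
Round 3 (k=16): L=215 R=180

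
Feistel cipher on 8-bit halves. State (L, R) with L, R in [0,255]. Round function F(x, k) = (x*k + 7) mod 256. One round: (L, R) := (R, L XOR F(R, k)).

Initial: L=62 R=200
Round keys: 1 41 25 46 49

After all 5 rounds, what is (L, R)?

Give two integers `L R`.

Round 1 (k=1): L=200 R=241
Round 2 (k=41): L=241 R=104
Round 3 (k=25): L=104 R=222
Round 4 (k=46): L=222 R=131
Round 5 (k=49): L=131 R=196

Answer: 131 196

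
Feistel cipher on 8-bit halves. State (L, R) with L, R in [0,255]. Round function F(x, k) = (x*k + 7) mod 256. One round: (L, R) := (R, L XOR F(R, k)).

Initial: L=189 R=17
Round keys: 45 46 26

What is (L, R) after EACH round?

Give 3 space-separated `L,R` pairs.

Answer: 17,185 185,84 84,54

Derivation:
Round 1 (k=45): L=17 R=185
Round 2 (k=46): L=185 R=84
Round 3 (k=26): L=84 R=54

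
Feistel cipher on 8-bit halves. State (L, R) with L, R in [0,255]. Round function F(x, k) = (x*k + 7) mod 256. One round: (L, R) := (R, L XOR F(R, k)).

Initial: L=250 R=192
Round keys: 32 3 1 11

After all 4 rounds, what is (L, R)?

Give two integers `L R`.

Answer: 184 209

Derivation:
Round 1 (k=32): L=192 R=253
Round 2 (k=3): L=253 R=62
Round 3 (k=1): L=62 R=184
Round 4 (k=11): L=184 R=209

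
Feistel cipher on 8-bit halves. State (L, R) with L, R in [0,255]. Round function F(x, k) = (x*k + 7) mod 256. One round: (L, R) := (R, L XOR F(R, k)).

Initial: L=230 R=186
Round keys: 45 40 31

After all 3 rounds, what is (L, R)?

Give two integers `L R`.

Round 1 (k=45): L=186 R=95
Round 2 (k=40): L=95 R=101
Round 3 (k=31): L=101 R=29

Answer: 101 29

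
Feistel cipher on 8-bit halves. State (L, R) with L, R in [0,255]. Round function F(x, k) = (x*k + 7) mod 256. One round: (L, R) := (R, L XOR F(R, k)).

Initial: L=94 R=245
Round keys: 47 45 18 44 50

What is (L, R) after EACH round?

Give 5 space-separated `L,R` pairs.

Answer: 245,92 92,198 198,175 175,221 221,158

Derivation:
Round 1 (k=47): L=245 R=92
Round 2 (k=45): L=92 R=198
Round 3 (k=18): L=198 R=175
Round 4 (k=44): L=175 R=221
Round 5 (k=50): L=221 R=158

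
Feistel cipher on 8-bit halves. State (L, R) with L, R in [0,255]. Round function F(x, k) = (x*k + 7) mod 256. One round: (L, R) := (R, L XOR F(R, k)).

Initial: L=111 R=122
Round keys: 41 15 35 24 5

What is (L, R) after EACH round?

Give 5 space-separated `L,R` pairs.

Answer: 122,254 254,147 147,222 222,68 68,133

Derivation:
Round 1 (k=41): L=122 R=254
Round 2 (k=15): L=254 R=147
Round 3 (k=35): L=147 R=222
Round 4 (k=24): L=222 R=68
Round 5 (k=5): L=68 R=133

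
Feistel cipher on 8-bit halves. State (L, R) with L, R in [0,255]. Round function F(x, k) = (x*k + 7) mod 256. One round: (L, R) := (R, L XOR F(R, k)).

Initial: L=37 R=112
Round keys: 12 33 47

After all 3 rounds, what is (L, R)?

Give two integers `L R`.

Answer: 217 188

Derivation:
Round 1 (k=12): L=112 R=98
Round 2 (k=33): L=98 R=217
Round 3 (k=47): L=217 R=188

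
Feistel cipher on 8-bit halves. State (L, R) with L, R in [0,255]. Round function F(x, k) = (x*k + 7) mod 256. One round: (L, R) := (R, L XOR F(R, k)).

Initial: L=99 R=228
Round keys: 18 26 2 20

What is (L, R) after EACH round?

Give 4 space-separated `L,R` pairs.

Answer: 228,108 108,27 27,81 81,64

Derivation:
Round 1 (k=18): L=228 R=108
Round 2 (k=26): L=108 R=27
Round 3 (k=2): L=27 R=81
Round 4 (k=20): L=81 R=64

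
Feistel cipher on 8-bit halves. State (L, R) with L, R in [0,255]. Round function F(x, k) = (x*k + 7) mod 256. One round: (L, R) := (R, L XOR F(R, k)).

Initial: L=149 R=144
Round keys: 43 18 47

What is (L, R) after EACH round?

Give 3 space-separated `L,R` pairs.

Round 1 (k=43): L=144 R=162
Round 2 (k=18): L=162 R=251
Round 3 (k=47): L=251 R=190

Answer: 144,162 162,251 251,190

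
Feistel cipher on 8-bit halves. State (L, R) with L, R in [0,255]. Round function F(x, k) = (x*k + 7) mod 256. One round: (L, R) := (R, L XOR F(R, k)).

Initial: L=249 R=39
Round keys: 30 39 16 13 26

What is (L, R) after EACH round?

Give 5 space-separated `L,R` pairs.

Answer: 39,96 96,128 128,103 103,194 194,220

Derivation:
Round 1 (k=30): L=39 R=96
Round 2 (k=39): L=96 R=128
Round 3 (k=16): L=128 R=103
Round 4 (k=13): L=103 R=194
Round 5 (k=26): L=194 R=220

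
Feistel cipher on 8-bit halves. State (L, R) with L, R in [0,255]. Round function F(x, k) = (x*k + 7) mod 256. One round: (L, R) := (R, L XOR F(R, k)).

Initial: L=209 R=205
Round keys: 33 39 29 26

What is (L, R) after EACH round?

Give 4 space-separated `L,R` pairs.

Answer: 205,165 165,231 231,151 151,186

Derivation:
Round 1 (k=33): L=205 R=165
Round 2 (k=39): L=165 R=231
Round 3 (k=29): L=231 R=151
Round 4 (k=26): L=151 R=186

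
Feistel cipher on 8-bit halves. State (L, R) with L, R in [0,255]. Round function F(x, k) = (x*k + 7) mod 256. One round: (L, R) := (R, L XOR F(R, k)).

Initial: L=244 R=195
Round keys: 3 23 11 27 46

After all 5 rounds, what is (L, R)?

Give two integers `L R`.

Round 1 (k=3): L=195 R=164
Round 2 (k=23): L=164 R=0
Round 3 (k=11): L=0 R=163
Round 4 (k=27): L=163 R=56
Round 5 (k=46): L=56 R=180

Answer: 56 180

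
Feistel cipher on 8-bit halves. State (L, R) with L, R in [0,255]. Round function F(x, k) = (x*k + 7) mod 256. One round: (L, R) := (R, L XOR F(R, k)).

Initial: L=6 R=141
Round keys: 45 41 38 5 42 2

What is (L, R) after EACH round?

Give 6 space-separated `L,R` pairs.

Answer: 141,214 214,192 192,81 81,92 92,78 78,255

Derivation:
Round 1 (k=45): L=141 R=214
Round 2 (k=41): L=214 R=192
Round 3 (k=38): L=192 R=81
Round 4 (k=5): L=81 R=92
Round 5 (k=42): L=92 R=78
Round 6 (k=2): L=78 R=255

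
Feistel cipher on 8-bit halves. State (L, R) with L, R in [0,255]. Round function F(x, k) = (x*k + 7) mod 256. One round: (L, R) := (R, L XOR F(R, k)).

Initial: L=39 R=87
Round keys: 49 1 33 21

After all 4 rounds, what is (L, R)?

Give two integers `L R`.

Round 1 (k=49): L=87 R=137
Round 2 (k=1): L=137 R=199
Round 3 (k=33): L=199 R=39
Round 4 (k=21): L=39 R=253

Answer: 39 253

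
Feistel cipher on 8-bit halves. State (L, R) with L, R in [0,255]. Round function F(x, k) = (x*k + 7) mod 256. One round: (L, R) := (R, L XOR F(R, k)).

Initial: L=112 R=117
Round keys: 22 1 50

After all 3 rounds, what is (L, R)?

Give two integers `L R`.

Round 1 (k=22): L=117 R=101
Round 2 (k=1): L=101 R=25
Round 3 (k=50): L=25 R=140

Answer: 25 140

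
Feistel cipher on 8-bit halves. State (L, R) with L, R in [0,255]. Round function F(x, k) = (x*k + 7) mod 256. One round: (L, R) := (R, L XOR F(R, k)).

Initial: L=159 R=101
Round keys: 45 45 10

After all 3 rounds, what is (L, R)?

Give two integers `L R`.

Answer: 55 122

Derivation:
Round 1 (k=45): L=101 R=87
Round 2 (k=45): L=87 R=55
Round 3 (k=10): L=55 R=122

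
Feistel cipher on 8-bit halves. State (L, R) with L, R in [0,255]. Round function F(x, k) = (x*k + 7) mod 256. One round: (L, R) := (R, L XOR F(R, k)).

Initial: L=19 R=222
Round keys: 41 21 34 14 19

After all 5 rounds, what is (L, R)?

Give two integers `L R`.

Answer: 90 46

Derivation:
Round 1 (k=41): L=222 R=134
Round 2 (k=21): L=134 R=219
Round 3 (k=34): L=219 R=155
Round 4 (k=14): L=155 R=90
Round 5 (k=19): L=90 R=46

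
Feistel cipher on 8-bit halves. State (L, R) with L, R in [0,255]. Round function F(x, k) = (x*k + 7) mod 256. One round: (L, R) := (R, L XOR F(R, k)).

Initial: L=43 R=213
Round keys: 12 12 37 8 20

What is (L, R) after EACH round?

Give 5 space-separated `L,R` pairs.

Answer: 213,40 40,50 50,105 105,125 125,162

Derivation:
Round 1 (k=12): L=213 R=40
Round 2 (k=12): L=40 R=50
Round 3 (k=37): L=50 R=105
Round 4 (k=8): L=105 R=125
Round 5 (k=20): L=125 R=162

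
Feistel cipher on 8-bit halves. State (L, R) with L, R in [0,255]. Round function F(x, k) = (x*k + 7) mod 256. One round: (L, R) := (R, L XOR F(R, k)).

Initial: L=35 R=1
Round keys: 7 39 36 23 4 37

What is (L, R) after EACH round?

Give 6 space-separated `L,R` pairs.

Answer: 1,45 45,227 227,222 222,26 26,177 177,134

Derivation:
Round 1 (k=7): L=1 R=45
Round 2 (k=39): L=45 R=227
Round 3 (k=36): L=227 R=222
Round 4 (k=23): L=222 R=26
Round 5 (k=4): L=26 R=177
Round 6 (k=37): L=177 R=134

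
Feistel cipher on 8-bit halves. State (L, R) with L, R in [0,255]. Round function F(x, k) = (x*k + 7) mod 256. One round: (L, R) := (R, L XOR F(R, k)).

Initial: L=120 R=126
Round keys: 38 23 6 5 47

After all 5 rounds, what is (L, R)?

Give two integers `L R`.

Round 1 (k=38): L=126 R=195
Round 2 (k=23): L=195 R=242
Round 3 (k=6): L=242 R=112
Round 4 (k=5): L=112 R=197
Round 5 (k=47): L=197 R=66

Answer: 197 66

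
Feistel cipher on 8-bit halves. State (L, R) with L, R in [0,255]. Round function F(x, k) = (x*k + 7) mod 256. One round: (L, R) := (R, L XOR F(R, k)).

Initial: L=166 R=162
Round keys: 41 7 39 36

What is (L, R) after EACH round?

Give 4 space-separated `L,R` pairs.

Round 1 (k=41): L=162 R=95
Round 2 (k=7): L=95 R=2
Round 3 (k=39): L=2 R=10
Round 4 (k=36): L=10 R=109

Answer: 162,95 95,2 2,10 10,109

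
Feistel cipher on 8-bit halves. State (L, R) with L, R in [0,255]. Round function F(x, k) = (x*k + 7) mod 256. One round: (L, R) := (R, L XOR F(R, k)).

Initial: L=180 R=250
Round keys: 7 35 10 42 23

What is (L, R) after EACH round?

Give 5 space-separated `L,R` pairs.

Answer: 250,105 105,152 152,158 158,107 107,58

Derivation:
Round 1 (k=7): L=250 R=105
Round 2 (k=35): L=105 R=152
Round 3 (k=10): L=152 R=158
Round 4 (k=42): L=158 R=107
Round 5 (k=23): L=107 R=58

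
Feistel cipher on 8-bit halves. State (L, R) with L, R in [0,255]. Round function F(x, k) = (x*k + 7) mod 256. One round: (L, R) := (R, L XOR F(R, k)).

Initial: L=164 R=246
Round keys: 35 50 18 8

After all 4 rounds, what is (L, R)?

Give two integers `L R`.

Answer: 72 32

Derivation:
Round 1 (k=35): L=246 R=13
Round 2 (k=50): L=13 R=103
Round 3 (k=18): L=103 R=72
Round 4 (k=8): L=72 R=32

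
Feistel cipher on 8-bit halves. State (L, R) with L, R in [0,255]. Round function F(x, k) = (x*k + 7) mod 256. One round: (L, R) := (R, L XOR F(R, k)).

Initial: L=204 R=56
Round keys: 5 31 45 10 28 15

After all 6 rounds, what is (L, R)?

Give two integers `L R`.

Round 1 (k=5): L=56 R=211
Round 2 (k=31): L=211 R=172
Round 3 (k=45): L=172 R=144
Round 4 (k=10): L=144 R=11
Round 5 (k=28): L=11 R=171
Round 6 (k=15): L=171 R=7

Answer: 171 7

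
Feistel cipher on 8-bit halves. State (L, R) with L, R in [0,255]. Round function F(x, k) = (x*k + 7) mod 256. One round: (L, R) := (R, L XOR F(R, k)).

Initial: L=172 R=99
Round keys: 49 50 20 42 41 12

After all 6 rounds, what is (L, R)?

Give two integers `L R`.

Round 1 (k=49): L=99 R=86
Round 2 (k=50): L=86 R=176
Round 3 (k=20): L=176 R=145
Round 4 (k=42): L=145 R=97
Round 5 (k=41): L=97 R=1
Round 6 (k=12): L=1 R=114

Answer: 1 114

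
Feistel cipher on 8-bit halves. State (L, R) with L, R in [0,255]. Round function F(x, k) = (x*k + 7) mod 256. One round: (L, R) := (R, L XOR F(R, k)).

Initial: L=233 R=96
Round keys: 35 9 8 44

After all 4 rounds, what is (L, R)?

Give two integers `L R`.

Round 1 (k=35): L=96 R=206
Round 2 (k=9): L=206 R=37
Round 3 (k=8): L=37 R=225
Round 4 (k=44): L=225 R=150

Answer: 225 150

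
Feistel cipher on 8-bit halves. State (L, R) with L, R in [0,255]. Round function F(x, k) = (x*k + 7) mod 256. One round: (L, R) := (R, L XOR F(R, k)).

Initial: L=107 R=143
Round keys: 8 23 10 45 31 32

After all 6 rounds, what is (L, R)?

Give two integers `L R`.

Round 1 (k=8): L=143 R=20
Round 2 (k=23): L=20 R=92
Round 3 (k=10): L=92 R=139
Round 4 (k=45): L=139 R=42
Round 5 (k=31): L=42 R=150
Round 6 (k=32): L=150 R=237

Answer: 150 237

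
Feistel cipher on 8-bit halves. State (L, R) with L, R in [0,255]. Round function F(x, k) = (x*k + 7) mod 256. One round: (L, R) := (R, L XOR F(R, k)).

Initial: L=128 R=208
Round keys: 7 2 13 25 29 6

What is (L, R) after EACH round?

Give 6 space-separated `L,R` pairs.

Answer: 208,55 55,165 165,95 95,235 235,249 249,54

Derivation:
Round 1 (k=7): L=208 R=55
Round 2 (k=2): L=55 R=165
Round 3 (k=13): L=165 R=95
Round 4 (k=25): L=95 R=235
Round 5 (k=29): L=235 R=249
Round 6 (k=6): L=249 R=54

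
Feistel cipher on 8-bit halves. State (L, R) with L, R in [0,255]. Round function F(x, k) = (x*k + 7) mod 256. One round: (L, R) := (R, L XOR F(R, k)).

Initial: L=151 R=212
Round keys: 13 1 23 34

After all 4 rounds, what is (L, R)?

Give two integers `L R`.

Answer: 36 120

Derivation:
Round 1 (k=13): L=212 R=92
Round 2 (k=1): L=92 R=183
Round 3 (k=23): L=183 R=36
Round 4 (k=34): L=36 R=120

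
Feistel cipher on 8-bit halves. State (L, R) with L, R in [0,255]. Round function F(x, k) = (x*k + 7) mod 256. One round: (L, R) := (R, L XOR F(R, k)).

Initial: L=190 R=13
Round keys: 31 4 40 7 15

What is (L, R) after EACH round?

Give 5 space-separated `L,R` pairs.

Answer: 13,36 36,154 154,51 51,246 246,66

Derivation:
Round 1 (k=31): L=13 R=36
Round 2 (k=4): L=36 R=154
Round 3 (k=40): L=154 R=51
Round 4 (k=7): L=51 R=246
Round 5 (k=15): L=246 R=66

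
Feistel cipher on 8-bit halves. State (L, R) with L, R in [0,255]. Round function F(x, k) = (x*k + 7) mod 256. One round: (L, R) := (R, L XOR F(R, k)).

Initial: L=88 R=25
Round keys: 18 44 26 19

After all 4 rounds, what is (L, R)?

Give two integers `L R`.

Round 1 (k=18): L=25 R=145
Round 2 (k=44): L=145 R=234
Round 3 (k=26): L=234 R=90
Round 4 (k=19): L=90 R=95

Answer: 90 95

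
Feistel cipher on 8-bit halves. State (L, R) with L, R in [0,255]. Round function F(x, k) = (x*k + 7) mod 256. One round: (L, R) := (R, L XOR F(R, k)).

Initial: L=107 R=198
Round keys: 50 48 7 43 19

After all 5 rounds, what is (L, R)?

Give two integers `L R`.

Answer: 248 121

Derivation:
Round 1 (k=50): L=198 R=216
Round 2 (k=48): L=216 R=65
Round 3 (k=7): L=65 R=22
Round 4 (k=43): L=22 R=248
Round 5 (k=19): L=248 R=121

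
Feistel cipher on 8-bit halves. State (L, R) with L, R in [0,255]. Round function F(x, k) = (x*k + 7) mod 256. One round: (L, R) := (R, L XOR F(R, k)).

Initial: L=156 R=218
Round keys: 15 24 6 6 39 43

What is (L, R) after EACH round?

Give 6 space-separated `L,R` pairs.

Answer: 218,81 81,69 69,244 244,250 250,233 233,208

Derivation:
Round 1 (k=15): L=218 R=81
Round 2 (k=24): L=81 R=69
Round 3 (k=6): L=69 R=244
Round 4 (k=6): L=244 R=250
Round 5 (k=39): L=250 R=233
Round 6 (k=43): L=233 R=208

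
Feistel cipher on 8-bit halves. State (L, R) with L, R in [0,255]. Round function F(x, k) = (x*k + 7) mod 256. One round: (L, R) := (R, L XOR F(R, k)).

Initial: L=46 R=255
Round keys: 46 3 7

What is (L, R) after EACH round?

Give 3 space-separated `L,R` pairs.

Round 1 (k=46): L=255 R=247
Round 2 (k=3): L=247 R=19
Round 3 (k=7): L=19 R=123

Answer: 255,247 247,19 19,123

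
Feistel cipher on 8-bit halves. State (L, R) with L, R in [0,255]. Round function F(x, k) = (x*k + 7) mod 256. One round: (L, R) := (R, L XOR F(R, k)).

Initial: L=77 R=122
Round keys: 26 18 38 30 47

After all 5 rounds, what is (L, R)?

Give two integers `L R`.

Round 1 (k=26): L=122 R=38
Round 2 (k=18): L=38 R=201
Round 3 (k=38): L=201 R=251
Round 4 (k=30): L=251 R=184
Round 5 (k=47): L=184 R=52

Answer: 184 52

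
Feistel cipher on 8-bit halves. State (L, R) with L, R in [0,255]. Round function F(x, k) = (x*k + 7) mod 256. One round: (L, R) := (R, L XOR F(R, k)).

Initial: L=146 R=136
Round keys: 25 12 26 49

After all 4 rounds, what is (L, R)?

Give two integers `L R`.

Answer: 56 84

Derivation:
Round 1 (k=25): L=136 R=221
Round 2 (k=12): L=221 R=235
Round 3 (k=26): L=235 R=56
Round 4 (k=49): L=56 R=84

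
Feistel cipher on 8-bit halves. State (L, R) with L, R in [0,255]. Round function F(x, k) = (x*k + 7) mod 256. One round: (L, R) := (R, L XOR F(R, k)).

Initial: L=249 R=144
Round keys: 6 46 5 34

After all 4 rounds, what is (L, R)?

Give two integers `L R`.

Answer: 112 28

Derivation:
Round 1 (k=6): L=144 R=158
Round 2 (k=46): L=158 R=251
Round 3 (k=5): L=251 R=112
Round 4 (k=34): L=112 R=28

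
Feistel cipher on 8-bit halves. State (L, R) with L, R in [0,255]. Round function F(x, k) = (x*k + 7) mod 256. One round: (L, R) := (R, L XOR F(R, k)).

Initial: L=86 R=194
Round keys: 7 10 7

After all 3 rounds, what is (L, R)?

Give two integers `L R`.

Answer: 231 91

Derivation:
Round 1 (k=7): L=194 R=3
Round 2 (k=10): L=3 R=231
Round 3 (k=7): L=231 R=91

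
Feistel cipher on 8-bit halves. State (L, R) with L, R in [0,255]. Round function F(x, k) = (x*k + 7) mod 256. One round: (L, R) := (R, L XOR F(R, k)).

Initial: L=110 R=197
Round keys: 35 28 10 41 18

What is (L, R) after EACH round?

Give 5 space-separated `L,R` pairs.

Answer: 197,152 152,98 98,67 67,160 160,4

Derivation:
Round 1 (k=35): L=197 R=152
Round 2 (k=28): L=152 R=98
Round 3 (k=10): L=98 R=67
Round 4 (k=41): L=67 R=160
Round 5 (k=18): L=160 R=4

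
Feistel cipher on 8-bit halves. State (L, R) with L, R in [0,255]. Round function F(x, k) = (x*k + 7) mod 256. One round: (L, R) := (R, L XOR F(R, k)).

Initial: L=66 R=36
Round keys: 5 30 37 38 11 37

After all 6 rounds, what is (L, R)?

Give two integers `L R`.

Answer: 166 209

Derivation:
Round 1 (k=5): L=36 R=249
Round 2 (k=30): L=249 R=17
Round 3 (k=37): L=17 R=133
Round 4 (k=38): L=133 R=212
Round 5 (k=11): L=212 R=166
Round 6 (k=37): L=166 R=209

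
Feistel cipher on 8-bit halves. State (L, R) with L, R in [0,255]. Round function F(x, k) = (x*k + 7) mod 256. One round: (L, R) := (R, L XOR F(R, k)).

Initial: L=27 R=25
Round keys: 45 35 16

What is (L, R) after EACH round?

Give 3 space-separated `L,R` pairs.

Round 1 (k=45): L=25 R=119
Round 2 (k=35): L=119 R=85
Round 3 (k=16): L=85 R=32

Answer: 25,119 119,85 85,32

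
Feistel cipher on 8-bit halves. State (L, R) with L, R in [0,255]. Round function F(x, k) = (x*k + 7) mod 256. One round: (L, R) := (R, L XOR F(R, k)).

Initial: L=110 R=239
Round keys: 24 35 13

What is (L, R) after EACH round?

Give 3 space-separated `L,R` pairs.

Answer: 239,1 1,197 197,9

Derivation:
Round 1 (k=24): L=239 R=1
Round 2 (k=35): L=1 R=197
Round 3 (k=13): L=197 R=9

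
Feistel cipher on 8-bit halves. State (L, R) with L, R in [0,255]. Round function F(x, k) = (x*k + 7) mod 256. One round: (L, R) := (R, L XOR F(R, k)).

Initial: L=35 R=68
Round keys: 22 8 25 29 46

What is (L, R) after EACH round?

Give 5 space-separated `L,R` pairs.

Answer: 68,252 252,163 163,14 14,62 62,37

Derivation:
Round 1 (k=22): L=68 R=252
Round 2 (k=8): L=252 R=163
Round 3 (k=25): L=163 R=14
Round 4 (k=29): L=14 R=62
Round 5 (k=46): L=62 R=37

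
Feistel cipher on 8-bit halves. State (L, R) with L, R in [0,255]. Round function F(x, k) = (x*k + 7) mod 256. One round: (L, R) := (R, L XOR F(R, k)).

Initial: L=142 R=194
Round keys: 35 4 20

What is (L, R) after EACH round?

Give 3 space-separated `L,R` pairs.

Round 1 (k=35): L=194 R=3
Round 2 (k=4): L=3 R=209
Round 3 (k=20): L=209 R=88

Answer: 194,3 3,209 209,88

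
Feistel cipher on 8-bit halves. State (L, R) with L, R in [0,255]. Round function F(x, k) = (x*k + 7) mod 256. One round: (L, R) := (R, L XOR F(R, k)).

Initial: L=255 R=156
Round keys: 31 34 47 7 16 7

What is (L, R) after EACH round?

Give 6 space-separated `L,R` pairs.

Round 1 (k=31): L=156 R=20
Round 2 (k=34): L=20 R=51
Round 3 (k=47): L=51 R=112
Round 4 (k=7): L=112 R=36
Round 5 (k=16): L=36 R=55
Round 6 (k=7): L=55 R=172

Answer: 156,20 20,51 51,112 112,36 36,55 55,172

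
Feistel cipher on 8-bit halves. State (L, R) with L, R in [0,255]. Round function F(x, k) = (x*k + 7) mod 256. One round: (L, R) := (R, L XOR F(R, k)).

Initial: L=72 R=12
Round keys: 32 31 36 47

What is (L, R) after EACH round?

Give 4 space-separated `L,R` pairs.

Answer: 12,207 207,20 20,24 24,123

Derivation:
Round 1 (k=32): L=12 R=207
Round 2 (k=31): L=207 R=20
Round 3 (k=36): L=20 R=24
Round 4 (k=47): L=24 R=123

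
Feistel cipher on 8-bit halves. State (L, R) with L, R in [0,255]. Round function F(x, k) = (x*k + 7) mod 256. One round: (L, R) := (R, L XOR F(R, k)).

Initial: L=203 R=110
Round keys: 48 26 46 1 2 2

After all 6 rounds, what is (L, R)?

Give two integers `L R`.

Round 1 (k=48): L=110 R=108
Round 2 (k=26): L=108 R=145
Round 3 (k=46): L=145 R=121
Round 4 (k=1): L=121 R=17
Round 5 (k=2): L=17 R=80
Round 6 (k=2): L=80 R=182

Answer: 80 182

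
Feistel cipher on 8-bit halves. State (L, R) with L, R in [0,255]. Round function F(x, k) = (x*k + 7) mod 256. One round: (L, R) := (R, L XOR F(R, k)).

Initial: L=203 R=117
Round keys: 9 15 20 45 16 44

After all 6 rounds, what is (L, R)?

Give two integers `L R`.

Answer: 67 173

Derivation:
Round 1 (k=9): L=117 R=239
Round 2 (k=15): L=239 R=125
Round 3 (k=20): L=125 R=36
Round 4 (k=45): L=36 R=38
Round 5 (k=16): L=38 R=67
Round 6 (k=44): L=67 R=173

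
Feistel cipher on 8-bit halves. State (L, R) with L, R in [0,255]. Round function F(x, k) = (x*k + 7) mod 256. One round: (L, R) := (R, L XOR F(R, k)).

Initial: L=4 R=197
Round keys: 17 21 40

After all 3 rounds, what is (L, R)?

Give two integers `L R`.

Round 1 (k=17): L=197 R=24
Round 2 (k=21): L=24 R=58
Round 3 (k=40): L=58 R=15

Answer: 58 15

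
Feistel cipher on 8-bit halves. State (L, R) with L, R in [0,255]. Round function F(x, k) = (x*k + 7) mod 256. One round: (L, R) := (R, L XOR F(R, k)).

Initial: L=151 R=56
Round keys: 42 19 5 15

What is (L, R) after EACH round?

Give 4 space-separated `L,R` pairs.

Answer: 56,160 160,223 223,194 194,186

Derivation:
Round 1 (k=42): L=56 R=160
Round 2 (k=19): L=160 R=223
Round 3 (k=5): L=223 R=194
Round 4 (k=15): L=194 R=186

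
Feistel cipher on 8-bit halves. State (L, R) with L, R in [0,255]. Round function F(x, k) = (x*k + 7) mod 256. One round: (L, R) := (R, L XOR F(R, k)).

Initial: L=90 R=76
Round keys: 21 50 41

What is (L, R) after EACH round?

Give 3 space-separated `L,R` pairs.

Round 1 (k=21): L=76 R=25
Round 2 (k=50): L=25 R=165
Round 3 (k=41): L=165 R=109

Answer: 76,25 25,165 165,109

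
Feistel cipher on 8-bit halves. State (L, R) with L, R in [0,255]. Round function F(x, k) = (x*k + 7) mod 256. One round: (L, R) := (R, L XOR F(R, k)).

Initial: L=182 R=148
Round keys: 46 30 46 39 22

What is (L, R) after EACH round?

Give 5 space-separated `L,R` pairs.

Round 1 (k=46): L=148 R=41
Round 2 (k=30): L=41 R=65
Round 3 (k=46): L=65 R=156
Round 4 (k=39): L=156 R=138
Round 5 (k=22): L=138 R=127

Answer: 148,41 41,65 65,156 156,138 138,127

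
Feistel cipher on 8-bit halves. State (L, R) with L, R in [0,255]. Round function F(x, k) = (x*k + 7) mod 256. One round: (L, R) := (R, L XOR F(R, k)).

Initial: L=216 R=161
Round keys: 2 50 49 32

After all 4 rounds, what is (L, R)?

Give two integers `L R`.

Round 1 (k=2): L=161 R=145
Round 2 (k=50): L=145 R=248
Round 3 (k=49): L=248 R=238
Round 4 (k=32): L=238 R=63

Answer: 238 63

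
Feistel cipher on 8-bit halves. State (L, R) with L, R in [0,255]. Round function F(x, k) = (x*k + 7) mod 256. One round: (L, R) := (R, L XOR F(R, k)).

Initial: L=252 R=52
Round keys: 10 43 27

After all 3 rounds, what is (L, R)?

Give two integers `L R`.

Round 1 (k=10): L=52 R=243
Round 2 (k=43): L=243 R=236
Round 3 (k=27): L=236 R=24

Answer: 236 24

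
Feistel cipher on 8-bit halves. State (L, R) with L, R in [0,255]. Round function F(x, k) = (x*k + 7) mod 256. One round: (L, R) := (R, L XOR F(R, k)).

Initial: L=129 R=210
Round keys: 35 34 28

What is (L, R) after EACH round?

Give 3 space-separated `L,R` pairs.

Answer: 210,60 60,45 45,207

Derivation:
Round 1 (k=35): L=210 R=60
Round 2 (k=34): L=60 R=45
Round 3 (k=28): L=45 R=207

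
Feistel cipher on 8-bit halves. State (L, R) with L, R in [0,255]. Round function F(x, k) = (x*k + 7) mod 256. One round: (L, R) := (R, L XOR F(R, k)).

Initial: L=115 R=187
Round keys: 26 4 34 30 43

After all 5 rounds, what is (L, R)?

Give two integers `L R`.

Round 1 (k=26): L=187 R=118
Round 2 (k=4): L=118 R=100
Round 3 (k=34): L=100 R=57
Round 4 (k=30): L=57 R=209
Round 5 (k=43): L=209 R=27

Answer: 209 27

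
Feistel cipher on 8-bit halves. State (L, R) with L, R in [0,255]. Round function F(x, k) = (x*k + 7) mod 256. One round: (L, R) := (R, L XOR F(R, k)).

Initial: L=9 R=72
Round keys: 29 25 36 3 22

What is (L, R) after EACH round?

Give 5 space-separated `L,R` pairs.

Round 1 (k=29): L=72 R=38
Round 2 (k=25): L=38 R=245
Round 3 (k=36): L=245 R=93
Round 4 (k=3): L=93 R=235
Round 5 (k=22): L=235 R=100

Answer: 72,38 38,245 245,93 93,235 235,100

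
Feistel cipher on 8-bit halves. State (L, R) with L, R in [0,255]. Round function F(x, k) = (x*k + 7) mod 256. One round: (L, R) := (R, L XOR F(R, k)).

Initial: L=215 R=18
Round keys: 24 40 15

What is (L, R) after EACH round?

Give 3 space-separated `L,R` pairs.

Round 1 (k=24): L=18 R=96
Round 2 (k=40): L=96 R=21
Round 3 (k=15): L=21 R=34

Answer: 18,96 96,21 21,34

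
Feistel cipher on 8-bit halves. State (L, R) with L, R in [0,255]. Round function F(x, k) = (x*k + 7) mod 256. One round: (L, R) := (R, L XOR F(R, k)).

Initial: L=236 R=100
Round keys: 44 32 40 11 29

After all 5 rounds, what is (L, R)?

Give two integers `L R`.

Round 1 (k=44): L=100 R=219
Round 2 (k=32): L=219 R=3
Round 3 (k=40): L=3 R=164
Round 4 (k=11): L=164 R=16
Round 5 (k=29): L=16 R=115

Answer: 16 115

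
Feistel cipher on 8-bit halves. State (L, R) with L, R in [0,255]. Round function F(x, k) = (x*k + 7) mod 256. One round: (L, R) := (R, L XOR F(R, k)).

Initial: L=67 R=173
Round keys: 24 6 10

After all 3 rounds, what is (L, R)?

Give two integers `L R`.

Round 1 (k=24): L=173 R=124
Round 2 (k=6): L=124 R=66
Round 3 (k=10): L=66 R=231

Answer: 66 231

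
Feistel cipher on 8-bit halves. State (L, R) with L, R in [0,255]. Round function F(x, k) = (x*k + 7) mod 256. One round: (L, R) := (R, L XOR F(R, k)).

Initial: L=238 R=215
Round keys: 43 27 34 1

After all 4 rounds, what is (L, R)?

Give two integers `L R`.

Round 1 (k=43): L=215 R=202
Round 2 (k=27): L=202 R=130
Round 3 (k=34): L=130 R=129
Round 4 (k=1): L=129 R=10

Answer: 129 10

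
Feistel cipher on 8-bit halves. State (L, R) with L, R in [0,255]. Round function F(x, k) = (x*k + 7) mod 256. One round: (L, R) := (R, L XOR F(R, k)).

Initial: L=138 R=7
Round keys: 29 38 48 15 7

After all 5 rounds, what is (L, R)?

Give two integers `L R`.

Round 1 (k=29): L=7 R=88
Round 2 (k=38): L=88 R=16
Round 3 (k=48): L=16 R=95
Round 4 (k=15): L=95 R=136
Round 5 (k=7): L=136 R=224

Answer: 136 224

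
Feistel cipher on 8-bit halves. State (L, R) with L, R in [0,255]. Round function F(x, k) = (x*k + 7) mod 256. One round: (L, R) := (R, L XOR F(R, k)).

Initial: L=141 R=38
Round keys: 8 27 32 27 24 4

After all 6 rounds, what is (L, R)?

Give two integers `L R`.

Answer: 34 90

Derivation:
Round 1 (k=8): L=38 R=186
Round 2 (k=27): L=186 R=131
Round 3 (k=32): L=131 R=221
Round 4 (k=27): L=221 R=213
Round 5 (k=24): L=213 R=34
Round 6 (k=4): L=34 R=90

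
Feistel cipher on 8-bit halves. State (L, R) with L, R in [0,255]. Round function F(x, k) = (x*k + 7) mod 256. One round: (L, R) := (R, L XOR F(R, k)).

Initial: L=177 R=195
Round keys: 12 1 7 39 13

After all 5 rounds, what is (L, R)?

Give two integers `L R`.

Answer: 82 30

Derivation:
Round 1 (k=12): L=195 R=154
Round 2 (k=1): L=154 R=98
Round 3 (k=7): L=98 R=47
Round 4 (k=39): L=47 R=82
Round 5 (k=13): L=82 R=30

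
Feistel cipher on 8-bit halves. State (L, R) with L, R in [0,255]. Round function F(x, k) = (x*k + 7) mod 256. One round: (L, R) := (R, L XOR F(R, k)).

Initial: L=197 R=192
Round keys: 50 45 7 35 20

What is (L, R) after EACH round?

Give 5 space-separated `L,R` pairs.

Answer: 192,66 66,97 97,236 236,42 42,163

Derivation:
Round 1 (k=50): L=192 R=66
Round 2 (k=45): L=66 R=97
Round 3 (k=7): L=97 R=236
Round 4 (k=35): L=236 R=42
Round 5 (k=20): L=42 R=163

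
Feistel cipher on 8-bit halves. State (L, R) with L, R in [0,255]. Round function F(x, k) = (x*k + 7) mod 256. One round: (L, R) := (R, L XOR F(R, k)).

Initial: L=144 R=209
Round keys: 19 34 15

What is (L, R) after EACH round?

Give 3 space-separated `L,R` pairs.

Answer: 209,26 26,170 170,231

Derivation:
Round 1 (k=19): L=209 R=26
Round 2 (k=34): L=26 R=170
Round 3 (k=15): L=170 R=231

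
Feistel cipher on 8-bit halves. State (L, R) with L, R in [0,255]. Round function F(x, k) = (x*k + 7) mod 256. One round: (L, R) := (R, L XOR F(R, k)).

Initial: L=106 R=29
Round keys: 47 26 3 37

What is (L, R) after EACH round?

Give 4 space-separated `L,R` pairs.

Round 1 (k=47): L=29 R=48
Round 2 (k=26): L=48 R=250
Round 3 (k=3): L=250 R=197
Round 4 (k=37): L=197 R=122

Answer: 29,48 48,250 250,197 197,122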